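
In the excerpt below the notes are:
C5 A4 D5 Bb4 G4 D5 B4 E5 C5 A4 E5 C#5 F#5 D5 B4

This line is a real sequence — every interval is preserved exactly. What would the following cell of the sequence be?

F#5 D#5 G#5 E5 C#5

Unit = 5 notes; the statements start on C5, D5, E5, moving up a 2nd each time.
From F#5 the exact shape gives F#5 D#5 G#5 E5 C#5.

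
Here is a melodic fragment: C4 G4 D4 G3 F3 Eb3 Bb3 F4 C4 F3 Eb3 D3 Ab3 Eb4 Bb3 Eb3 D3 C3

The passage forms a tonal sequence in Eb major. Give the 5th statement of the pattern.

Unit = 6 notes; the statements start on C4, Bb3, Ab3, moving down a 2nd each time.
Carrying on: G3 → F3.
Statement 5 starts on F3 and keeps the same diatonic contour: F3 C4 G3 C3 Bb2 Ab2.

F3 C4 G3 C3 Bb2 Ab2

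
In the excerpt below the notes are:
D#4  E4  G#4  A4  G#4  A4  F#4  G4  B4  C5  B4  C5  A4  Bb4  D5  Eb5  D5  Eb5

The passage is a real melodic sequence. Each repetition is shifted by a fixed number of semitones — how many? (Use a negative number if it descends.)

3

Taking 6-note groups, the heads are D#4, F#4, A4: the pattern moves up a 3rd.
D#4→F#4 is 66 − 63 = 3 semitones.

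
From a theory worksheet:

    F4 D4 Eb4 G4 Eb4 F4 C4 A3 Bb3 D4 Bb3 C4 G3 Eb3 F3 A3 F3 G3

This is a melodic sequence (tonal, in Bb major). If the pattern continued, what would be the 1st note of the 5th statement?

A2

With 6-note cells, note 1 of each statement runs F4, C4, G3.
Carrying that down a 4th forward: D3 → A2.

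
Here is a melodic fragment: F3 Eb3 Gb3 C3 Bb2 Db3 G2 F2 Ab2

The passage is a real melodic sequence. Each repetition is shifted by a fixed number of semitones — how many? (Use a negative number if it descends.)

Unit = 3 notes; the statements start on F3, C3, G2, moving down a 4th each time.
F3 to C3 spans -5 semitones.

-5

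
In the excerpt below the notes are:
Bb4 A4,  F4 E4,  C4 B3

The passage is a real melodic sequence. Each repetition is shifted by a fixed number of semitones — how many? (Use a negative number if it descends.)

-5

With a 2-note motive the entries are Bb4, F4, C4, each down a 4th from the previous.
Bb4 to F4 spans -5 semitones.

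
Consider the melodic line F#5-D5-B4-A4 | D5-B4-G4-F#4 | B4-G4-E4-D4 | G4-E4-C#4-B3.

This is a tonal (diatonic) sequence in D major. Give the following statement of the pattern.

Unit = 4 notes; the statements start on F#5, D5, B4, G4, moving down a 3rd each time.
Statement 5 starts on E4 and keeps the same diatonic contour: E4 C#4 A3 G3.

E4 C#4 A3 G3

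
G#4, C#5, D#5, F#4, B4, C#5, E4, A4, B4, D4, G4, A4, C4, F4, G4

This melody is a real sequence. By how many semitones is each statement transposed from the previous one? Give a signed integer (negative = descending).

Taking 3-note groups, the heads are G#4, F#4, E4, D4, C4: the pattern moves down a 2nd.
G#4→F#4 is 66 − 68 = -2 semitones.

-2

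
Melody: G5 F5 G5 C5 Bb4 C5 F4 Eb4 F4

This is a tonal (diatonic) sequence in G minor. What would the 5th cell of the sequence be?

Eb3 D3 Eb3

Taking 3-note groups, the heads are G5, C5, F4: the pattern moves down a 5th.
Carrying on: Bb3 → Eb3.
So cell 5 is Eb3 D3 Eb3.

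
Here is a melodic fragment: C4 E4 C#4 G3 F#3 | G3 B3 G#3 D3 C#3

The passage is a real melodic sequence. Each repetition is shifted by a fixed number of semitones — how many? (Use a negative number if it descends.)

-5

Unit = 5 notes; the statements start on C4, G3, moving down a 4th each time.
C4→G3 is 55 − 60 = -5 semitones.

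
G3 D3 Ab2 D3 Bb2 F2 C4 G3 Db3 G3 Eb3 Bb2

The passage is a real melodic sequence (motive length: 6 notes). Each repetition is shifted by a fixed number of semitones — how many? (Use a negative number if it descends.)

5

Taking 6-note groups, the heads are G3, C4: the pattern moves up a 4th.
Counting half-steps from G3 to C4: 5.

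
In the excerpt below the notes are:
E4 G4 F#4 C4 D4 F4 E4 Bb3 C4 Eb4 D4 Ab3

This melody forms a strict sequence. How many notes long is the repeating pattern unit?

12 notes total. Splitting into 3 groups of 4:
E4 G4 F#4 C4 | D4 F4 E4 Bb3 | C4 Eb4 D4 Ab3
That's a consistent down a 2nd shift per cell, and no other grouping gives one.

4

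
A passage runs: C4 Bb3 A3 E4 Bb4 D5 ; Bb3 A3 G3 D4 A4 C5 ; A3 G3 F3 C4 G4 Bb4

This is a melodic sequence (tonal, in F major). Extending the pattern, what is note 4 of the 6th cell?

Grouping in 6s, the 4th note of each cell is E4, D4, C4.
Carrying that down a 2nd forward: Bb3 → A3 → G3.

G3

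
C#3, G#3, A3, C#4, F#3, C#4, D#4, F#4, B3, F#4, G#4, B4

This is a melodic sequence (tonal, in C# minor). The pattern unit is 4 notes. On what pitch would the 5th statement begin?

Taking 4-note groups, the heads are C#3, F#3, B3: the pattern moves up a 4th.
Extending the heads up a 4th: E4 → A4.

A4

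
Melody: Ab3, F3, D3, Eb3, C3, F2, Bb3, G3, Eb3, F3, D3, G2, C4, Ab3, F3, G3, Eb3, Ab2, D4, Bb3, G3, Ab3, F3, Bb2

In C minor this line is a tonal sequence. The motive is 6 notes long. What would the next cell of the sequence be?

Eb4 C4 Ab3 Bb3 G3 C3

Taking 6-note groups, the heads are Ab3, Bb3, C4, D4: the pattern moves up a 2nd.
From Eb4 the diatonic shape gives Eb4 C4 Ab3 Bb3 G3 C3.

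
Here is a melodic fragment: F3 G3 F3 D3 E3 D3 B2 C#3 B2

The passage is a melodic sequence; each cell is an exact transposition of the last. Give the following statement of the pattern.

The 3-note cells begin on F3, D3, B2 — each down a 3rd from the last.
Statement 4 starts on G#2 and keeps the same exact contour: G#2 A#2 G#2.

G#2 A#2 G#2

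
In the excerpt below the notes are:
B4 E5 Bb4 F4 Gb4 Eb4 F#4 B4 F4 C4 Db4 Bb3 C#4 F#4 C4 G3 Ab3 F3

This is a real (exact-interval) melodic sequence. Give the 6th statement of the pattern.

Unit = 6 notes; the statements start on B4, F#4, C#4, moving down a 4th each time.
Extending down a 4th: G#3 → D#3 → A#2.
From A#2 the exact shape gives A#2 D#3 A2 E2 F2 D2.

A#2 D#3 A2 E2 F2 D2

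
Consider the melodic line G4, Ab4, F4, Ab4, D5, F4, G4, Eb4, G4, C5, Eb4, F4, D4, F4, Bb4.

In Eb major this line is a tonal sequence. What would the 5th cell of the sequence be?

The 5-note cells begin on G4, F4, Eb4 — each down a 2nd from the last.
Extending down a 2nd: D4 → C4.
Statement 5 starts on C4 and keeps the same diatonic contour: C4 D4 Bb3 D4 G4.

C4 D4 Bb3 D4 G4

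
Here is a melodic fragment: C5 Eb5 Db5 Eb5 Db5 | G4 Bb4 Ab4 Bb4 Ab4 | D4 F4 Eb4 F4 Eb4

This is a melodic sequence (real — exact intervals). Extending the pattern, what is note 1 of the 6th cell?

B2

Grouping in 5s, the 1st note of each cell is C5, G4, D4.
Each moves down a 4th. Continuing: A3 → E3 → B2.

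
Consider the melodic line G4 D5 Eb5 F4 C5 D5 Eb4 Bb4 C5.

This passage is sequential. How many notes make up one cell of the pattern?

3

9 notes total. Splitting into 3 groups of 3:
G4 D5 Eb5 | F4 C5 D5 | Eb4 Bb4 C5
Each cell is the previous one down a 2nd — so the unit is 3 notes.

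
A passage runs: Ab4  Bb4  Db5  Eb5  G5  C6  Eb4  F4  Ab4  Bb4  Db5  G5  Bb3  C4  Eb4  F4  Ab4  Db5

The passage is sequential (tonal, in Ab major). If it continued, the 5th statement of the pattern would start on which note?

With a 6-note motive the entries are Ab4, Eb4, Bb3, each down a 4th from the previous.
Continuing: F3 → C3. Statement 5 starts on C3.

C3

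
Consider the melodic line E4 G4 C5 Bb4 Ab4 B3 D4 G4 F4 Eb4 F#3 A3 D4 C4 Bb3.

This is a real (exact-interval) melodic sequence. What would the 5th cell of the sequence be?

Taking 5-note groups, the heads are E4, B3, F#3: the pattern moves down a 4th.
Carrying on: C#3 → G#2.
From G#2 the exact shape gives G#2 B2 E3 D3 C3.

G#2 B2 E3 D3 C3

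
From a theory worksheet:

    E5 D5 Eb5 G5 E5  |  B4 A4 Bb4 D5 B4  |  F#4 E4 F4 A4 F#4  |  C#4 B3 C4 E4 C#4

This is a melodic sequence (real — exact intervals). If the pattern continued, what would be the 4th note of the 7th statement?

With 5-note cells, note 4 of each statement runs G5, D5, A4, E4.
Extending down a 4th: B3 → F#3 → C#3.

C#3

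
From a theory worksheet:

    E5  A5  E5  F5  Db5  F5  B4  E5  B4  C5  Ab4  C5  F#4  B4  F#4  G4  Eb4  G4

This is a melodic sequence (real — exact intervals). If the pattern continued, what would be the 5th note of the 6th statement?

Grouping in 6s, the 5th note of each cell is Db5, Ab4, Eb4.
Extending down a 4th: Bb3 → F3 → C3.

C3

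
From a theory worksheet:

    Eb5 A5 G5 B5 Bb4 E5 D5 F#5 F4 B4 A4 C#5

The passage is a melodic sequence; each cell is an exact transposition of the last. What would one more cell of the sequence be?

C4 F#4 E4 G#4

Unit = 4 notes; the statements start on Eb5, Bb4, F4, moving down a 4th each time.
Statement 4 starts on C4 and keeps the same exact contour: C4 F#4 E4 G#4.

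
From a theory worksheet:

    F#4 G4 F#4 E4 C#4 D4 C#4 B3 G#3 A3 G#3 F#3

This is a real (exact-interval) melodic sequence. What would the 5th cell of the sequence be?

The 4-note cells begin on F#4, C#4, G#3 — each down a 4th from the last.
Carrying on: D#3 → A#2.
So cell 5 is A#2 B2 A#2 G#2.

A#2 B2 A#2 G#2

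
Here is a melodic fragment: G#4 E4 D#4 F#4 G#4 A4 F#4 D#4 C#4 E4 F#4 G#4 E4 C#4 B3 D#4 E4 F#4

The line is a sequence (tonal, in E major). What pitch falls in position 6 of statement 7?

The unit is 6 notes. Position-6 pitches of the 3 shown cells: A4, G#4, F#4.
Extending down a 2nd: E4 → D#4 → C#4 → B3.

B3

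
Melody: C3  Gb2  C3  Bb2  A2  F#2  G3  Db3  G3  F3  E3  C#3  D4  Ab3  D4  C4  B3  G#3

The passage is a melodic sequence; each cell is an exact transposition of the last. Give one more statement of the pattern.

A4 Eb4 A4 G4 F#4 D#4

Unit = 6 notes; the statements start on C3, G3, D4, moving up a 5th each time.
Statement 4 starts on A4 and keeps the same exact contour: A4 Eb4 A4 G4 F#4 D#4.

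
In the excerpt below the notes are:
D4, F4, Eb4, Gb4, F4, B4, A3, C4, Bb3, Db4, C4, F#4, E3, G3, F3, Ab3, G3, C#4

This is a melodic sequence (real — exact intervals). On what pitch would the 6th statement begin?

C#2

Unit = 6 notes; the statements start on D4, A3, E3, moving down a 4th each time.
Continuing: B2 → F#2 → C#2. Statement 6 starts on C#2.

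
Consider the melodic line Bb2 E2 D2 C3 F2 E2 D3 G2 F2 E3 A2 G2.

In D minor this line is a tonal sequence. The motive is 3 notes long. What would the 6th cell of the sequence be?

Unit = 3 notes; the statements start on Bb2, C3, D3, E3, moving up a 2nd each time.
Carrying on: F3 → G3.
From G3 the diatonic shape gives G3 C3 Bb2.

G3 C3 Bb2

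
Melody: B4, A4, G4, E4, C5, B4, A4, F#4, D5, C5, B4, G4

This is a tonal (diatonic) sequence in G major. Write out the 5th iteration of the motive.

F#5 E5 D5 B4

Unit = 4 notes; the statements start on B4, C5, D5, moving up a 2nd each time.
Continuing the starts: E5 → F#5.
So cell 5 is F#5 E5 D5 B4.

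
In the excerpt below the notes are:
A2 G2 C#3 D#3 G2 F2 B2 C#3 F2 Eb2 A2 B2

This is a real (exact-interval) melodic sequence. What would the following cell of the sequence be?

Eb2 Db2 G2 A2

The 4-note cells begin on A2, G2, F2 — each down a 2nd from the last.
Statement 4 starts on Eb2 and keeps the same exact contour: Eb2 Db2 G2 A2.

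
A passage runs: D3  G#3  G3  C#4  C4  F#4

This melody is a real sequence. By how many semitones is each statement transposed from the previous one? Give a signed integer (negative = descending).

5

Taking 2-note groups, the heads are D3, G3, C4: the pattern moves up a 4th.
D3→G3 is 55 − 50 = 5 semitones.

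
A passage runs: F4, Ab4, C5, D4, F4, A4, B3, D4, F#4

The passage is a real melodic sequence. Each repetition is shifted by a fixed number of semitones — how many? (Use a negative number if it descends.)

With a 3-note motive the entries are F4, D4, B3, each down a 3rd from the previous.
F4→D4 is 62 − 65 = -3 semitones.

-3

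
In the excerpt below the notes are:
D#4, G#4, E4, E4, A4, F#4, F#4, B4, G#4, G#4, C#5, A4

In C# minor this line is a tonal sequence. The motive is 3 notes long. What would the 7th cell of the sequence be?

C#5 F#5 D#5

Unit = 3 notes; the statements start on D#4, E4, F#4, G#4, moving up a 2nd each time.
Extending up a 2nd: A4 → B4 → C#5.
So cell 7 is C#5 F#5 D#5.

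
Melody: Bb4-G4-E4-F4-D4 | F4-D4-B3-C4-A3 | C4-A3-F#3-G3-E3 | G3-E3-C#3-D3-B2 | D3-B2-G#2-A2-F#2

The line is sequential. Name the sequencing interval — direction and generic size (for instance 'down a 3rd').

With a 5-note motive the entries are Bb4, F4, C4, G3, D3, each down a 4th from the previous.
From Bb4 to F4: down a 4th.

down a 4th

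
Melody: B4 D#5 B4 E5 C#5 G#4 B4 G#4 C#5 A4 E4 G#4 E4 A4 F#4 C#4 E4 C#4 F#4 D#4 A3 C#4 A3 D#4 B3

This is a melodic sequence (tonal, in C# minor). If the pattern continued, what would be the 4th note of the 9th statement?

C#3

With 5-note cells, note 4 of each statement runs E5, C#5, A4, F#4, D#4.
Extending down a 3rd: B3 → G#3 → E3 → C#3.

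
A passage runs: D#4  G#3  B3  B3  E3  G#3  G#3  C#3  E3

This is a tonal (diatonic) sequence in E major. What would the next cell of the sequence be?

E3 A2 C#3

Unit = 3 notes; the statements start on D#4, B3, G#3, moving down a 3rd each time.
Statement 4 starts on E3 and keeps the same diatonic contour: E3 A2 C#3.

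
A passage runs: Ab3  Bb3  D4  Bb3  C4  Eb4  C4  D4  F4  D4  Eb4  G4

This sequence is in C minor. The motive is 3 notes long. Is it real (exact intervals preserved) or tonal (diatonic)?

tonal

Every note is diatonic to C minor.
Cell 1 has +4 semitones from note 2 to 3, but cell 2 has +3 — the interval quality changes while the contour stays the same, which is the hallmark of a tonal sequence.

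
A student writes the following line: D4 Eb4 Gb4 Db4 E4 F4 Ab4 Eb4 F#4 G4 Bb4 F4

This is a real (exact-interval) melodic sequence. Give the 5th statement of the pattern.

A#4 B4 D5 A4

Unit = 4 notes; the statements start on D4, E4, F#4, moving up a 2nd each time.
Carrying on: G#4 → A#4.
So cell 5 is A#4 B4 D5 A4.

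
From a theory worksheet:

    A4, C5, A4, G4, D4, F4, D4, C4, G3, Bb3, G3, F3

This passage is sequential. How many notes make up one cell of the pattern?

There are 12 notes; a 4-note unit gives 3 cells:
A4 C5 A4 G4 | D4 F4 D4 C4 | G3 Bb3 G3 F3
Every group is a transposition down a 5th of the one before; no shorter unit works.

4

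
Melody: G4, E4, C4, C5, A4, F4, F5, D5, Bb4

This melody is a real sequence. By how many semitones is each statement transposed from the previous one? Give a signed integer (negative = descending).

5

With a 3-note motive the entries are G4, C5, F5, each up a 4th from the previous.
G4→C5 is 72 − 67 = 5 semitones.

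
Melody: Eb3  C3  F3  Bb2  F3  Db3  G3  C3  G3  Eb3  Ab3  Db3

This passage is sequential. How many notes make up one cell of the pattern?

4

There are 12 notes; a 4-note unit gives 3 cells:
Eb3 C3 F3 Bb2 | F3 Db3 G3 C3 | G3 Eb3 Ab3 Db3
Each cell is the previous one up a 2nd — so the unit is 4 notes.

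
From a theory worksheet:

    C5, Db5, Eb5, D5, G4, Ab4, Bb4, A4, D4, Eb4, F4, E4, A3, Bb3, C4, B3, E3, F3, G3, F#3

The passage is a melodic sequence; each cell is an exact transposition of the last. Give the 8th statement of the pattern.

C#2 D2 E2 D#2

Unit = 4 notes; the statements start on C5, G4, D4, A3, E3, moving down a 4th each time.
Extending down a 4th: B2 → F#2 → C#2.
So cell 8 is C#2 D2 E2 D#2.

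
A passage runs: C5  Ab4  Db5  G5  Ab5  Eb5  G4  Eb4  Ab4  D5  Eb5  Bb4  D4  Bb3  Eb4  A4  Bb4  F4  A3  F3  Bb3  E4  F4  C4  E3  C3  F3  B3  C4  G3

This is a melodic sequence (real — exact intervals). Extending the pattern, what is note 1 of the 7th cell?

F#2

Grouping in 6s, the 1st note of each cell is C5, G4, D4, A3, E3.
Each moves down a 4th. Continuing: B2 → F#2.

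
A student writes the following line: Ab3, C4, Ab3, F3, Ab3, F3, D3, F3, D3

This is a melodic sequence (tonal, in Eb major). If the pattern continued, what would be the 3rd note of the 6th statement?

Eb2

The unit is 3 notes. Position-3 pitches of the 3 shown cells: Ab3, F3, D3.
Each moves down a 3rd. Continuing: Bb2 → G2 → Eb2.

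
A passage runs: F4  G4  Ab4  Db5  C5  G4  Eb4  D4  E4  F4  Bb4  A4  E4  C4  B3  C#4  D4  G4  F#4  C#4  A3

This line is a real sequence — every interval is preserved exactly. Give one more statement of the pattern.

Taking 7-note groups, the heads are F4, D4, B3: the pattern moves down a 3rd.
Statement 4 starts on G#3 and keeps the same exact contour: G#3 A#3 B3 E4 D#4 A#3 F#3.

G#3 A#3 B3 E4 D#4 A#3 F#3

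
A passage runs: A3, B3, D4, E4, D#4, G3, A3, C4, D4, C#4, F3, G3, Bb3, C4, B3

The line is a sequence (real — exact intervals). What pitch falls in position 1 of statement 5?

With 5-note cells, note 1 of each statement runs A3, G3, F3.
Each moves down a 2nd. Continuing: Eb3 → Db3.

Db3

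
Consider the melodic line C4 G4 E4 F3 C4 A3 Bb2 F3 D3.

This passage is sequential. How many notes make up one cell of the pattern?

3

Try groups of 3 (3 cells in 9 notes):
C4 G4 E4 | F3 C4 A3 | Bb2 F3 D3
That's a consistent down a 5th shift per cell, and no other grouping gives one.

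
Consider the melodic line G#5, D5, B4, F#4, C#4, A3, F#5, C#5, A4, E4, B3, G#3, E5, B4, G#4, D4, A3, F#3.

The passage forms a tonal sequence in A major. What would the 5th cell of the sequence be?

C#5 G#4 E4 B3 F#3 D3

With a 6-note motive the entries are G#5, F#5, E5, each down a 2nd from the previous.
Carrying on: D5 → C#5.
So cell 5 is C#5 G#4 E4 B3 F#3 D3.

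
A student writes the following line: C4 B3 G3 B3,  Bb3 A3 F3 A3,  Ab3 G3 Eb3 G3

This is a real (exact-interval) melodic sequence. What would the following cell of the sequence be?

Gb3 F3 Db3 F3

Taking 4-note groups, the heads are C4, Bb3, Ab3: the pattern moves down a 2nd.
So cell 4 is Gb3 F3 Db3 F3.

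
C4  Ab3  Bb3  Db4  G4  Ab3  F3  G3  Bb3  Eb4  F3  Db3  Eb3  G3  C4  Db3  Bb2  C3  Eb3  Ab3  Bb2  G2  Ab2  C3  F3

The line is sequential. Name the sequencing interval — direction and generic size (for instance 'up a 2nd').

down a 3rd

Taking 5-note groups, the heads are C4, Ab3, F3, Db3, Bb2: the pattern moves down a 3rd.
From C4 to Ab3: down a 3rd.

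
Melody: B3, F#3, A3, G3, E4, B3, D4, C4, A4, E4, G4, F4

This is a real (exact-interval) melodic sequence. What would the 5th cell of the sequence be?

Unit = 4 notes; the statements start on B3, E4, A4, moving up a 4th each time.
Carrying on: D5 → G5.
From G5 the exact shape gives G5 D5 F5 Eb5.

G5 D5 F5 Eb5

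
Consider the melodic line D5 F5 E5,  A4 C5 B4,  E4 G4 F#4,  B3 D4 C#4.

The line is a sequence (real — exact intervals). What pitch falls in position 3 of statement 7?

With 3-note cells, note 3 of each statement runs E5, B4, F#4, C#4.
Carrying that down a 4th forward: G#3 → D#3 → A#2.

A#2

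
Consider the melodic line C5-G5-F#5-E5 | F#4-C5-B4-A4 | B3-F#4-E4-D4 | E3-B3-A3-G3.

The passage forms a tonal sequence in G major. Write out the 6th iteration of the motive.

D2 A2 G2 F#2

The 4-note cells begin on C5, F#4, B3, E3 — each down a 5th from the last.
Carrying on: A2 → D2.
From D2 the diatonic shape gives D2 A2 G2 F#2.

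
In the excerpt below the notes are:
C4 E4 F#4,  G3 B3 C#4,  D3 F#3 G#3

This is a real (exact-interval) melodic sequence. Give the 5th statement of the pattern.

Unit = 3 notes; the statements start on C4, G3, D3, moving down a 4th each time.
Continuing the starts: A2 → E2.
So cell 5 is E2 G#2 A#2.

E2 G#2 A#2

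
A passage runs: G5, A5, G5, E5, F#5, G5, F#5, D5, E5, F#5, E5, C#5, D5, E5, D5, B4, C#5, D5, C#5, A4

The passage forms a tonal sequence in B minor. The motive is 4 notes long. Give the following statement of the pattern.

B4 C#5 B4 G4

Taking 4-note groups, the heads are G5, F#5, E5, D5, C#5: the pattern moves down a 2nd.
From B4 the diatonic shape gives B4 C#5 B4 G4.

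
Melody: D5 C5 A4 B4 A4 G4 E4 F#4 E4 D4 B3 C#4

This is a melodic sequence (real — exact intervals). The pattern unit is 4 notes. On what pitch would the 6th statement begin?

Taking 4-note groups, the heads are D5, A4, E4: the pattern moves down a 4th.
Continuing: B3 → F#3 → C#3. Statement 6 starts on C#3.

C#3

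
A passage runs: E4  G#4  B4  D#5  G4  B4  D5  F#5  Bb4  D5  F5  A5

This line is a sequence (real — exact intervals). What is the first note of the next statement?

Unit = 4 notes; the statements start on E4, G4, Bb4, moving up a 3rd each time.
One more step up a 3rd gives Db5.

Db5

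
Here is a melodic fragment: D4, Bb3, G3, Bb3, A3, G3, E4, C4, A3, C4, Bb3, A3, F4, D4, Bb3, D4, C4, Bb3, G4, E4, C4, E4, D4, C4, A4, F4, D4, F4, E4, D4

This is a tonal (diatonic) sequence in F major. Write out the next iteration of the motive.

The 6-note cells begin on D4, E4, F4, G4, A4 — each up a 2nd from the last.
Statement 6 starts on Bb4 and keeps the same diatonic contour: Bb4 G4 E4 G4 F4 E4.

Bb4 G4 E4 G4 F4 E4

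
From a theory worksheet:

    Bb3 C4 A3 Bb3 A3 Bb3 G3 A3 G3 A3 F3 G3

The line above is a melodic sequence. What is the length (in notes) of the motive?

Try groups of 4 (3 cells in 12 notes):
Bb3 C4 A3 Bb3 | A3 Bb3 G3 A3 | G3 A3 F3 G3
That's a consistent down a 2nd shift per cell, and no other grouping gives one.

4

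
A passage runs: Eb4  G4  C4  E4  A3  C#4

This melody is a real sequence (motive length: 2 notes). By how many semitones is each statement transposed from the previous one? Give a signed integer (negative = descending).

-3

Taking 2-note groups, the heads are Eb4, C4, A3: the pattern moves down a 3rd.
Eb4 to C4 spans -3 semitones.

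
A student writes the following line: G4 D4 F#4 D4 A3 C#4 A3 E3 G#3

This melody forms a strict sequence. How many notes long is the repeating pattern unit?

There are 9 notes; a 3-note unit gives 3 cells:
G4 D4 F#4 | D4 A3 C#4 | A3 E3 G#3
That's a consistent down a 4th shift per cell, and no other grouping gives one.

3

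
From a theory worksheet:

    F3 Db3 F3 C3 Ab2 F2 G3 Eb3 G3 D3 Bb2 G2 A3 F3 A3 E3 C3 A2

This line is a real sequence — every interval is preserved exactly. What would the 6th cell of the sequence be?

D#4 B3 D#4 A#3 F#3 D#3

The 6-note cells begin on F3, G3, A3 — each up a 2nd from the last.
Continuing the starts: B3 → C#4 → D#4.
So cell 6 is D#4 B3 D#4 A#3 F#3 D#3.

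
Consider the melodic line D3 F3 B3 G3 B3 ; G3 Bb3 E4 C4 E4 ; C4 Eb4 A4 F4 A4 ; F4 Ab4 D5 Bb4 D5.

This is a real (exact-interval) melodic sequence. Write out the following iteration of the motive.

Bb4 Db5 G5 Eb5 G5

Taking 5-note groups, the heads are D3, G3, C4, F4: the pattern moves up a 4th.
Statement 5 starts on Bb4 and keeps the same exact contour: Bb4 Db5 G5 Eb5 G5.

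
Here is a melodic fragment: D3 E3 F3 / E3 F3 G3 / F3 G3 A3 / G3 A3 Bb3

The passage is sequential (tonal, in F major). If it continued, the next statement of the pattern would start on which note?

Unit = 3 notes; the statements start on D3, E3, F3, G3, moving up a 2nd each time.
The next head, up a 2nd from G3, is A3.

A3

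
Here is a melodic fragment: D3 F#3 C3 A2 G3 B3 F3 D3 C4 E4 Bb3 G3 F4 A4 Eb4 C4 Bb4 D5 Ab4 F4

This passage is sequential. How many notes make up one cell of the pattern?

4

There are 20 notes; a 4-note unit gives 5 cells:
D3 F#3 C3 A2 | G3 B3 F3 D3 | C4 E4 Bb3 G3 | F4 A4 Eb4 C4 | Bb4 D5 Ab4 F4
Every group is a transposition up a 4th of the one before; no shorter unit works.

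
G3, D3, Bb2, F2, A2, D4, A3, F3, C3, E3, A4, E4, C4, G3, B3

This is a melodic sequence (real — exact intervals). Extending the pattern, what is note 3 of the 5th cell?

With 5-note cells, note 3 of each statement runs Bb2, F3, C4.
Each moves up a 5th. Continuing: G4 → D5.

D5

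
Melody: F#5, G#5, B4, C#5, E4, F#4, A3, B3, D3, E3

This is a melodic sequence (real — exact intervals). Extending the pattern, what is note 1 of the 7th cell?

The unit is 2 notes. Position-1 pitches of the 5 shown cells: F#5, B4, E4, A3, D3.
Each moves down a 5th. Continuing: G2 → C2.

C2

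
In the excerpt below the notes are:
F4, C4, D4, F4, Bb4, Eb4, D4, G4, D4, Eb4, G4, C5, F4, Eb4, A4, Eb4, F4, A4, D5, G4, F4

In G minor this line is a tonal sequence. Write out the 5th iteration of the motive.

The 7-note cells begin on F4, G4, A4 — each up a 2nd from the last.
Continuing the starts: Bb4 → C5.
Statement 5 starts on C5 and keeps the same diatonic contour: C5 G4 A4 C5 F5 Bb4 A4.

C5 G4 A4 C5 F5 Bb4 A4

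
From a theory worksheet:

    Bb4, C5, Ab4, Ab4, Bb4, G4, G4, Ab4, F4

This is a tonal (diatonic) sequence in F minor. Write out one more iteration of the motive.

F4 G4 Eb4

Unit = 3 notes; the statements start on Bb4, Ab4, G4, moving down a 2nd each time.
Statement 4 starts on F4 and keeps the same diatonic contour: F4 G4 Eb4.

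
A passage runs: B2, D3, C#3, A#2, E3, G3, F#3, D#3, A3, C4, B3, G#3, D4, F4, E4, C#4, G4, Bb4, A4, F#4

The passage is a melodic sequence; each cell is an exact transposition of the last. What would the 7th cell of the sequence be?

F5 Ab5 G5 E5

The 4-note cells begin on B2, E3, A3, D4, G4 — each up a 4th from the last.
Carrying on: C5 → F5.
So cell 7 is F5 Ab5 G5 E5.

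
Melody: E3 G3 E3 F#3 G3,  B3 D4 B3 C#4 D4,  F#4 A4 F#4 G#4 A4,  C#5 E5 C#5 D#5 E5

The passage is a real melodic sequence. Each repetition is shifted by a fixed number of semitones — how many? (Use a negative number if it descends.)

7

The 5-note cells begin on E3, B3, F#4, C#5 — each up a 5th from the last.
E3 to B3 spans +7 semitones.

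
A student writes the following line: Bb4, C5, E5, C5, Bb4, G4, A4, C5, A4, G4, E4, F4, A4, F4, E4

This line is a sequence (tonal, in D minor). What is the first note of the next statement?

C4

Unit = 5 notes; the statements start on Bb4, G4, E4, moving down a 3rd each time.
The next head, down a 3rd from E4, is C4.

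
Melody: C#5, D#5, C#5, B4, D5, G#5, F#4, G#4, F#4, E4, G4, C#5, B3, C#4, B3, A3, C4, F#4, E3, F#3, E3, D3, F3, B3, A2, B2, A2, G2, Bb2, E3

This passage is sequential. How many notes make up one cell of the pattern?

6

There are 30 notes; a 6-note unit gives 5 cells:
C#5 D#5 C#5 B4 D5 G#5 | F#4 G#4 F#4 E4 G4 C#5 | B3 C#4 B3 A3 C4 F#4 | E3 F#3 E3 D3 F3 B3 | A2 B2 A2 G2 Bb2 E3
Every group is a transposition down a 5th of the one before; no shorter unit works.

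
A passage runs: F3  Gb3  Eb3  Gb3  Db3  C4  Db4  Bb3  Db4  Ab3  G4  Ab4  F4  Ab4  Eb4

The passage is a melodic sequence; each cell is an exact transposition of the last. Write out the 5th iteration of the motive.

With a 5-note motive the entries are F3, C4, G4, each up a 5th from the previous.
Continuing the starts: D5 → A5.
From A5 the exact shape gives A5 Bb5 G5 Bb5 F5.

A5 Bb5 G5 Bb5 F5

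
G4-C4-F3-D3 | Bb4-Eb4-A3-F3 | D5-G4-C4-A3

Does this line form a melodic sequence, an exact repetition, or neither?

Each 4-note cell is the previous one transposed up a 3rd.

sequence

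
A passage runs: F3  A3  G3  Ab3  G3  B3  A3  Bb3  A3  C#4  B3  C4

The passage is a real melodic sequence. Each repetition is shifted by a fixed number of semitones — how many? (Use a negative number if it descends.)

2

Unit = 4 notes; the statements start on F3, G3, A3, moving up a 2nd each time.
Counting half-steps from F3 to G3: 2.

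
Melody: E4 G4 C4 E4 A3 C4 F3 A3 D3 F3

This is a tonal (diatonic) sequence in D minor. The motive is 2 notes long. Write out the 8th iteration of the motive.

E2 G2

The 2-note cells begin on E4, C4, A3, F3, D3 — each down a 3rd from the last.
Extending down a 3rd: Bb2 → G2 → E2.
From E2 the diatonic shape gives E2 G2.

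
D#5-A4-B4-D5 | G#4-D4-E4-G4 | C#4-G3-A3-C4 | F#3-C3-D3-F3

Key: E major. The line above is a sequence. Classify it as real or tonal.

Each cell has the same semitone pattern (-6, 2, 3) — intervals are preserved exactly.
And D5 lies outside E major, so the sequence is real rather than tonal.

real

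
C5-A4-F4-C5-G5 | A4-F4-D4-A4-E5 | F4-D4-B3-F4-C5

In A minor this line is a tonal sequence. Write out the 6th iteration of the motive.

Unit = 5 notes; the statements start on C5, A4, F4, moving down a 3rd each time.
Continuing the starts: D4 → B3 → G3.
Statement 6 starts on G3 and keeps the same diatonic contour: G3 E3 C3 G3 D4.

G3 E3 C3 G3 D4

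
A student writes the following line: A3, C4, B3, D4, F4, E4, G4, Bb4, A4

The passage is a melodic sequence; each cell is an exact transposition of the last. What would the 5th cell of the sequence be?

F5 Ab5 G5

The 3-note cells begin on A3, D4, G4 — each up a 4th from the last.
Continuing the starts: C5 → F5.
From F5 the exact shape gives F5 Ab5 G5.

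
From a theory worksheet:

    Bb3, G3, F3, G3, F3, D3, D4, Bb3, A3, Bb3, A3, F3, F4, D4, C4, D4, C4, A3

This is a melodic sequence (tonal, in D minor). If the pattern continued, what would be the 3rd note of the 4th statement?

With 6-note cells, note 3 of each statement runs F3, A3, C4.
From C4, up a 3rd gives E4.

E4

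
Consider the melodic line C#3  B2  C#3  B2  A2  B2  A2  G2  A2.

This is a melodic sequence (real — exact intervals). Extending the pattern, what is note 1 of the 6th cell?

Eb2

Grouping in 3s, the 1st note of each cell is C#3, B2, A2.
Carrying that down a 2nd forward: G2 → F2 → Eb2.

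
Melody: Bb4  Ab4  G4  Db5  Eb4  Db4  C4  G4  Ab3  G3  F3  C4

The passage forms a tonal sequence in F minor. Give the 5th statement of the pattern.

G2 F2 Eb2 Bb2

With a 4-note motive the entries are Bb4, Eb4, Ab3, each down a 5th from the previous.
Continuing the starts: Db3 → G2.
From G2 the diatonic shape gives G2 F2 Eb2 Bb2.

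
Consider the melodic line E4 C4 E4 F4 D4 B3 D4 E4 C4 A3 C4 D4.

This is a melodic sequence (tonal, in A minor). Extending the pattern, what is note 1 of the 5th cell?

A3

Grouping in 4s, the 1st note of each cell is E4, D4, C4.
Carrying that down a 2nd forward: B3 → A3.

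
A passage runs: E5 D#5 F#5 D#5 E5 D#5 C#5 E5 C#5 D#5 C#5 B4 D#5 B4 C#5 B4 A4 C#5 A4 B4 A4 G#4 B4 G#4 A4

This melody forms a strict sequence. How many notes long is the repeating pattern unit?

Try groups of 5 (5 cells in 25 notes):
E5 D#5 F#5 D#5 E5 | D#5 C#5 E5 C#5 D#5 | C#5 B4 D#5 B4 C#5 | B4 A4 C#5 A4 B4 | A4 G#4 B4 G#4 A4
Each cell is the previous one down a 2nd — so the unit is 5 notes.

5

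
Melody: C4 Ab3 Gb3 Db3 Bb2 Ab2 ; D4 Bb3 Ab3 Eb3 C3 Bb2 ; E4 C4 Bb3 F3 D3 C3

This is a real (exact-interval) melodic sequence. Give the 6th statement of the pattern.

A#4 F#4 E4 B3 G#3 F#3

The 6-note cells begin on C4, D4, E4 — each up a 2nd from the last.
Carrying on: F#4 → G#4 → A#4.
From A#4 the exact shape gives A#4 F#4 E4 B3 G#3 F#3.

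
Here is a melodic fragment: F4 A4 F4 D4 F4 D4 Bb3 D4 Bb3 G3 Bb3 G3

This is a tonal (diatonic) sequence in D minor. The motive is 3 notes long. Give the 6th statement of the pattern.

Taking 3-note groups, the heads are F4, D4, Bb3, G3: the pattern moves down a 3rd.
Extending down a 3rd: E3 → C3.
Statement 6 starts on C3 and keeps the same diatonic contour: C3 E3 C3.

C3 E3 C3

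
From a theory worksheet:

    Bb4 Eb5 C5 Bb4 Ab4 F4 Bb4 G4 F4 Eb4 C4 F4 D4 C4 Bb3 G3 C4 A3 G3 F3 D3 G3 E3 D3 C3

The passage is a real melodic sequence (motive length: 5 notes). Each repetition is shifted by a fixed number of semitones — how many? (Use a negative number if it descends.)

-5

The 5-note cells begin on Bb4, F4, C4, G3, D3 — each down a 4th from the last.
Bb4→F4 is 65 − 70 = -5 semitones.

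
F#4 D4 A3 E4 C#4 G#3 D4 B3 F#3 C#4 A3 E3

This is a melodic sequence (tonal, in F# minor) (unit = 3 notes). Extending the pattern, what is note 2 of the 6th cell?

The unit is 3 notes. Position-2 pitches of the 4 shown cells: D4, C#4, B3, A3.
Each moves down a 2nd. Continuing: G#3 → F#3.

F#3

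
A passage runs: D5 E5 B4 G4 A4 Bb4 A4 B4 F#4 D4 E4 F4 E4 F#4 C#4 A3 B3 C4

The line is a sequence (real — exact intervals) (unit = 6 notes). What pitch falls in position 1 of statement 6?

With 6-note cells, note 1 of each statement runs D5, A4, E4.
Each moves down a 4th. Continuing: B3 → F#3 → C#3.

C#3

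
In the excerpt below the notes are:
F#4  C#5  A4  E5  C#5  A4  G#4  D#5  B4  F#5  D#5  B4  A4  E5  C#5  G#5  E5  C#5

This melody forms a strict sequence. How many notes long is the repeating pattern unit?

6

Try groups of 6 (3 cells in 18 notes):
F#4 C#5 A4 E5 C#5 A4 | G#4 D#5 B4 F#5 D#5 B4 | A4 E5 C#5 G#5 E5 C#5
Every group is a transposition up a 2nd of the one before; no shorter unit works.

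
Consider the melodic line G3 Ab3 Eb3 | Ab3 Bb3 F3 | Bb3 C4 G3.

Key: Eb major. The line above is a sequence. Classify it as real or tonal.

Every note is diatonic to Eb major.
Cell 1 has +1 semitones from note 1 to 2, but cell 2 has +2 — the interval quality changes while the contour stays the same, which is the hallmark of a tonal sequence.

tonal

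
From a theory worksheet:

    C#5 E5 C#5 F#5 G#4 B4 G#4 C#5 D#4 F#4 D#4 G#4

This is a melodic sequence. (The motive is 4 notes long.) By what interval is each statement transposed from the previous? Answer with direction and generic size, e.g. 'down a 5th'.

down a 4th

With a 4-note motive the entries are C#5, G#4, D#4, each down a 4th from the previous.
C#5 to G#4 is down a 4th.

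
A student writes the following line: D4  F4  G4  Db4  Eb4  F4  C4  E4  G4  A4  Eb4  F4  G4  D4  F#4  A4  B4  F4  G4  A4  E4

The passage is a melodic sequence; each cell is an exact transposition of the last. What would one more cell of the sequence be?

The 7-note cells begin on D4, E4, F#4 — each up a 2nd from the last.
So cell 4 is G#4 B4 C#5 G4 A4 B4 F#4.

G#4 B4 C#5 G4 A4 B4 F#4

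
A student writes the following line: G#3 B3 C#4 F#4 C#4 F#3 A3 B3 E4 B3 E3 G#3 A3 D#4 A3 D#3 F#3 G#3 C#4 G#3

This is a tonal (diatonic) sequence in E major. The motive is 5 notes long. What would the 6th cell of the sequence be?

B2 D#3 E3 A3 E3

Taking 5-note groups, the heads are G#3, F#3, E3, D#3: the pattern moves down a 2nd.
Carrying on: C#3 → B2.
Statement 6 starts on B2 and keeps the same diatonic contour: B2 D#3 E3 A3 E3.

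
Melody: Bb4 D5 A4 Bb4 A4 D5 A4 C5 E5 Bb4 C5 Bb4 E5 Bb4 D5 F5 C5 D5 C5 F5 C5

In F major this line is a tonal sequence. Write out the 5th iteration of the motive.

F5 A5 E5 F5 E5 A5 E5

With a 7-note motive the entries are Bb4, C5, D5, each up a 2nd from the previous.
Extending up a 2nd: E5 → F5.
So cell 5 is F5 A5 E5 F5 E5 A5 E5.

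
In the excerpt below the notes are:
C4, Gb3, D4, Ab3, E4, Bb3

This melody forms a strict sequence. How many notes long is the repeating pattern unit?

2

Try groups of 2 (3 cells in 6 notes):
C4 Gb3 | D4 Ab3 | E4 Bb3
Every group is a transposition up a 2nd of the one before; no shorter unit works.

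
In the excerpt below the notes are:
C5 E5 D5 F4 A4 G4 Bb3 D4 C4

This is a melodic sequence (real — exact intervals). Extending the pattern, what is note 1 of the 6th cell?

Db2

Grouping in 3s, the 1st note of each cell is C5, F4, Bb3.
Each moves down a 5th. Continuing: Eb3 → Ab2 → Db2.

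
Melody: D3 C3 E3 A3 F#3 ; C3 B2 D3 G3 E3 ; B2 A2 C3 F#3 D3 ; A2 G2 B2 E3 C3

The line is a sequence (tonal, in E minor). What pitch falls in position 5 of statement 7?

G2

With 5-note cells, note 5 of each statement runs F#3, E3, D3, C3.
Carrying that down a 2nd forward: B2 → A2 → G2.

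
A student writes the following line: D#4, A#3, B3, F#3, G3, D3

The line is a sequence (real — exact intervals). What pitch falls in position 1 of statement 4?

With 2-note cells, note 1 of each statement runs D#4, B3, G3.
Each moves down a 3rd; the next is Eb3.

Eb3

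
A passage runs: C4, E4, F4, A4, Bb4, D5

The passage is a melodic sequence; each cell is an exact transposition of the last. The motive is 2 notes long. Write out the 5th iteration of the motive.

Ab5 C6

Unit = 2 notes; the statements start on C4, F4, Bb4, moving up a 4th each time.
Carrying on: Eb5 → Ab5.
Statement 5 starts on Ab5 and keeps the same exact contour: Ab5 C6.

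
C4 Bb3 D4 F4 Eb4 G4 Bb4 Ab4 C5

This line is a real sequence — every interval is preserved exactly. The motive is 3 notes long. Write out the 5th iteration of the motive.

Ab5 Gb5 Bb5

Taking 3-note groups, the heads are C4, F4, Bb4: the pattern moves up a 4th.
Extending up a 4th: Eb5 → Ab5.
Statement 5 starts on Ab5 and keeps the same exact contour: Ab5 Gb5 Bb5.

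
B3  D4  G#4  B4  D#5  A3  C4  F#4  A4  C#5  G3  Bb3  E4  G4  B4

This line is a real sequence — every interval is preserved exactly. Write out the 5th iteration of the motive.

Eb3 Gb3 C4 Eb4 G4

With a 5-note motive the entries are B3, A3, G3, each down a 2nd from the previous.
Carrying on: F3 → Eb3.
Statement 5 starts on Eb3 and keeps the same exact contour: Eb3 Gb3 C4 Eb4 G4.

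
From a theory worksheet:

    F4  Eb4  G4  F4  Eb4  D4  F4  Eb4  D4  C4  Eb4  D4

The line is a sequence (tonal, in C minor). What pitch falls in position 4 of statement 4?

C4

The unit is 4 notes. Position-4 pitches of the 3 shown cells: F4, Eb4, D4.
Each moves down a 2nd; the next is C4.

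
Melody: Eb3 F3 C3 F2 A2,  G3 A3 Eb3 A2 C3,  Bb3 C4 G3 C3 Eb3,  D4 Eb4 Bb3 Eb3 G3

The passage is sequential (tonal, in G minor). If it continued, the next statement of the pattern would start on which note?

The 5-note cells begin on Eb3, G3, Bb3, D4 — each up a 3rd from the last.
One more step up a 3rd gives F4.

F4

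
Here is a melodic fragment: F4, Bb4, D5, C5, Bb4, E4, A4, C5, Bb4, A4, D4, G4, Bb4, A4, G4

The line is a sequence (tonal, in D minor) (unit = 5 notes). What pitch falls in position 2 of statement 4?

F4

Grouping in 5s, the 2nd note of each cell is Bb4, A4, G4.
Each moves down a 2nd; the next is F4.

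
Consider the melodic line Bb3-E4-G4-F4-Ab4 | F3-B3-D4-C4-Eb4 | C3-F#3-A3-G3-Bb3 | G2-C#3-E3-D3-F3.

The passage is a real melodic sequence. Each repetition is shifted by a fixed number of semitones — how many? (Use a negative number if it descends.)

-5

With a 5-note motive the entries are Bb3, F3, C3, G2, each down a 4th from the previous.
Bb3 to F3 spans -5 semitones.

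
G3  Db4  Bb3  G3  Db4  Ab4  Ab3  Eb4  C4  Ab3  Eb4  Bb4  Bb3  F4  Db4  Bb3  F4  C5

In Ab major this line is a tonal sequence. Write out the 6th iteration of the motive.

With a 6-note motive the entries are G3, Ab3, Bb3, each up a 2nd from the previous.
Carrying on: C4 → Db4 → Eb4.
From Eb4 the diatonic shape gives Eb4 Bb4 G4 Eb4 Bb4 F5.

Eb4 Bb4 G4 Eb4 Bb4 F5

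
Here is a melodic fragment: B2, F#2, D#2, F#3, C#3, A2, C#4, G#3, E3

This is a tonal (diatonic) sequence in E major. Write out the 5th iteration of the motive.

D#5 A4 F#4

Taking 3-note groups, the heads are B2, F#3, C#4: the pattern moves up a 5th.
Carrying on: G#4 → D#5.
Statement 5 starts on D#5 and keeps the same diatonic contour: D#5 A4 F#4.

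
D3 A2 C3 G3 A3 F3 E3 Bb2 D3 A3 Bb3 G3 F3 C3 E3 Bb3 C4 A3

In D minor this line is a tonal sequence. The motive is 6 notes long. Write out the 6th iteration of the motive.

Bb3 F3 A3 E4 F4 D4

Unit = 6 notes; the statements start on D3, E3, F3, moving up a 2nd each time.
Carrying on: G3 → A3 → Bb3.
So cell 6 is Bb3 F3 A3 E4 F4 D4.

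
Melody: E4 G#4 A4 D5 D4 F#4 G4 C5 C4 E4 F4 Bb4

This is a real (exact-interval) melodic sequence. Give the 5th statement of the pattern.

Ab3 C4 Db4 Gb4

The 4-note cells begin on E4, D4, C4 — each down a 2nd from the last.
Continuing the starts: Bb3 → Ab3.
From Ab3 the exact shape gives Ab3 C4 Db4 Gb4.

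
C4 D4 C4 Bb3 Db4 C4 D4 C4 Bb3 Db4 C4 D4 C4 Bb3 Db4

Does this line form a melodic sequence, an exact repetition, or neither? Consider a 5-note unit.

Each 5-note cell is identical (C4 D4 C4 Bb3 Db4), restated at the same pitch.

repetition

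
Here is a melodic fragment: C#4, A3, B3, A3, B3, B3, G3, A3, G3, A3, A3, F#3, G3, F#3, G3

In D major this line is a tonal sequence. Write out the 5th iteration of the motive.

F#3 D3 E3 D3 E3

Unit = 5 notes; the statements start on C#4, B3, A3, moving down a 2nd each time.
Extending down a 2nd: G3 → F#3.
So cell 5 is F#3 D3 E3 D3 E3.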